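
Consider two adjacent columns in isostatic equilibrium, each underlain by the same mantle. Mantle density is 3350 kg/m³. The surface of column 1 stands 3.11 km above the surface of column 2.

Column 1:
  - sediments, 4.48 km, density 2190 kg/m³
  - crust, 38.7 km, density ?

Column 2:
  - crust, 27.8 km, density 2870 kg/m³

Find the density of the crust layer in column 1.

2870 kg/m³

Take the compensation level at the base of the deeper column (depth z_c below the surface of column 1) and equate Σ ρ_i t_i down to z_c; mantle fills any gap and the z_c terms cancel.
Column 1: 4.48×2190 + 38.7×ρ + (z_c − 43.18)×3350
Column 2: 3.11×0 + 27.8×2870 + (z_c − 3.11 − 27.8)×3350
The z_c×3350 term appears on both sides and cancels. Collect the known terms of each column as K = Σ(ρt)_known − 3350 × (depth of known layers): K_1 = 9811.2 − 3350×43.18 = −134841.8; K_2 = 79786 − 3350×(3.11 + 27.8) = −23762.5.
Balance: K_1 + 38.7×ρ = K_2, so ρ = (K_2 − K_1)/38.7 = 111079/38.7 = 2870 kg/m³.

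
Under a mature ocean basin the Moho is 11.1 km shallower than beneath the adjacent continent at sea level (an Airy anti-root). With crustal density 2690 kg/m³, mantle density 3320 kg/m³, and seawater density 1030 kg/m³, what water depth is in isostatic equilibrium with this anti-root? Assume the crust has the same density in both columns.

4.21 km

Replacing a thickness d of crust by seawater at the top must be balanced by replacing crust with mantle at the base: d (ρ_c − ρ_w) = a (ρ_m − ρ_c).
d = a (ρ_m − ρ_c)/(ρ_c − ρ_w) = 11.1 km × 630/1660 = 4.21 km.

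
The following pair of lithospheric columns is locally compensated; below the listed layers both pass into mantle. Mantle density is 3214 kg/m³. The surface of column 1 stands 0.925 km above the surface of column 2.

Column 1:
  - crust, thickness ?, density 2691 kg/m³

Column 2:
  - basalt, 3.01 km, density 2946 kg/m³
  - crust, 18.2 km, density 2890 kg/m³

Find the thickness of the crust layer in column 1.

Take the compensation level at the base of the deeper column (depth z_c below the surface of column 1) and equate Σ ρ_i t_i down to z_c; mantle fills any gap and the z_c terms cancel.
Column 1: x×2691 + (z_c − 0 − x)×3214
Column 2: 0.925×0 + 3.01×2946 + 18.2×2890 + (z_c − 0.925 − 21.21)×3214
The z_c×3214 term appears on both sides and cancels. Collect the known terms of each column as K = Σ(ρt)_known − 3214 × (depth of known layers): K_1 = 0 − 3214×0 = 0; K_2 = 61465.46 − 3214×(0.925 + 21.21) = −9676.43.
Balance: K_1 − x×(3214 − 2691) = K_2, so x = (K_1 − K_2)/(3214 − 2691) = 9676.43/523 = 18.5 km.

18.5 km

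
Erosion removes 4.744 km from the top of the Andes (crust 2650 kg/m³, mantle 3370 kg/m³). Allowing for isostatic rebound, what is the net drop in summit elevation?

1.01 km

Rebound u = e ρ_c/ρ_m = 4.744 km × 2650/3370 = 3.73 km.
Net surface drop = e − u = 4.744 km − 3.73 km = e (ρ_m − ρ_c)/ρ_m = 1.01 km.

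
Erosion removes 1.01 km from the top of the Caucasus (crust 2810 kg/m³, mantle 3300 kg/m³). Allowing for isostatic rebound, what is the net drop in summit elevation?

0.15 km

Rebound u = e ρ_c/ρ_m = 1.01 km × 2810/3300 = 0.86 km.
Net surface drop = e − u = 1.01 km − 0.86 km = e (ρ_m − ρ_c)/ρ_m = 0.15 km.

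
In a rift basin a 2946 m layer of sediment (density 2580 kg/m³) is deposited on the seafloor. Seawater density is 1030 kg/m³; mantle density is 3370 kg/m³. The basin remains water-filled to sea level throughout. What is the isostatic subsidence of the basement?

Submarine loading: the sediment displaces seawater, and the subsidence is in turn flooded, so s (ρ_m − ρ_w) = t (ρ_sed − ρ_w).
s = 2946 m × (2580 − 1030) / (3370 − 1030) = 1950 m.

1950 m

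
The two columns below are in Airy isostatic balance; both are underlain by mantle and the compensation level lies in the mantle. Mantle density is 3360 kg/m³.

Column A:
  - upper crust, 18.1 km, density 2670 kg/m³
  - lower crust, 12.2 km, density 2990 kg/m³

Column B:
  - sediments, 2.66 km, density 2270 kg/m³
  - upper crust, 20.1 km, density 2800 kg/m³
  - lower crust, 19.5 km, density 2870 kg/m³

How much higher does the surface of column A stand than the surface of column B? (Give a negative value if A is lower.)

For any compensation level in the mantle, the mantle terms cancel and isostasy reduces to e = (Σt_A − Σt_B) − (Σ(ρt)_A − Σ(ρt)_B) / ρ_m.
Σt_A = 30.3 km; Σt_B = 42.26 km; Σ(ρt)_A = 84805; Σ(ρt)_B = 118283.2 (in km·kg/m³).
e = (30.3 − 42.26) − (84805 − 118283.2) / 3360 = −2 km.

−2 km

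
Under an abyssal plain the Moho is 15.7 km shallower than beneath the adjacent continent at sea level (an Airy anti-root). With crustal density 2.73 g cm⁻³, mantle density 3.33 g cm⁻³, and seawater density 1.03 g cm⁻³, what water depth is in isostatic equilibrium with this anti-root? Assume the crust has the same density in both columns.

5.54 km

Replacing a thickness d of crust by seawater at the top must be balanced by replacing crust with mantle at the base: d (ρ_c − ρ_w) = a (ρ_m − ρ_c).
d = a (ρ_m − ρ_c)/(ρ_c − ρ_w) = 15.7 km × 0.6/1.7 = 5.54 km.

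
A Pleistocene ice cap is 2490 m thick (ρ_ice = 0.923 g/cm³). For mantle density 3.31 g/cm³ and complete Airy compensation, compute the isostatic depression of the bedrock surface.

694 m

For local isostatic compensation: the ice load ρ_ice t is balanced by mantle displaced below, ρ_m s.
s = t ρ_ice / ρ_m = 2490 m × 0.923/3.31 = 694 m.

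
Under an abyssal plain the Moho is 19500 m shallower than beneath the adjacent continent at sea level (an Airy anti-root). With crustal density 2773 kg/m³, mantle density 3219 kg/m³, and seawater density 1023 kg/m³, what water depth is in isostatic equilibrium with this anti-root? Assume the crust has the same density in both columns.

4970 m

Replacing a thickness d of crust by seawater at the top must be balanced by replacing crust with mantle at the base: d (ρ_c − ρ_w) = a (ρ_m − ρ_c).
d = a (ρ_m − ρ_c)/(ρ_c − ρ_w) = 19500 m × 446/1750 = 4970 m.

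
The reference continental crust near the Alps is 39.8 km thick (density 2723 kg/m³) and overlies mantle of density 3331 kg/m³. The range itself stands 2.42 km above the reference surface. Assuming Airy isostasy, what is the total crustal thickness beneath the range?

53.1 km

Root depth r = h ρ_c / (ρ_m − ρ_c) = 2.42 km × 2723 / 608 = 10.84 km.
Total thickness = T + h + r = 39.8 km + 2.42 km + 10.84 km = 53.1 km.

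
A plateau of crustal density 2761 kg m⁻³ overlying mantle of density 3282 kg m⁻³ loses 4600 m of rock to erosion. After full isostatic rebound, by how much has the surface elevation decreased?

Rebound u = e ρ_c/ρ_m = 4600 m × 2761/3282 = 3870 m.
Net surface drop = e − u = 4600 m − 3870 m = e (ρ_m − ρ_c)/ρ_m = 730 m.

730 m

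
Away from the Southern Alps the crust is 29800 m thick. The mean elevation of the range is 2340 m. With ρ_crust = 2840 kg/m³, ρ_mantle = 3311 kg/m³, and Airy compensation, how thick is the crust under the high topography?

Root depth r = h ρ_c / (ρ_m − ρ_c) = 2340 m × 2840 / 471 = 14110 m.
Total thickness = T + h + r = 29800 m + 2340 m + 14110 m = 46200 m.

46200 m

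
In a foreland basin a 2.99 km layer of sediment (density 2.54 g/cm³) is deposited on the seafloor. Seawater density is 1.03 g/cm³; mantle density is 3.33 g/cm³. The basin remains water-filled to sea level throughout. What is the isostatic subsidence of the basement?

Submarine loading: the sediment displaces seawater, and the subsidence is in turn flooded, so s (ρ_m − ρ_w) = t (ρ_sed − ρ_w).
s = 2.99 km × (2.54 − 1.03) / (3.33 − 1.03) = 1.96 km.

1.96 km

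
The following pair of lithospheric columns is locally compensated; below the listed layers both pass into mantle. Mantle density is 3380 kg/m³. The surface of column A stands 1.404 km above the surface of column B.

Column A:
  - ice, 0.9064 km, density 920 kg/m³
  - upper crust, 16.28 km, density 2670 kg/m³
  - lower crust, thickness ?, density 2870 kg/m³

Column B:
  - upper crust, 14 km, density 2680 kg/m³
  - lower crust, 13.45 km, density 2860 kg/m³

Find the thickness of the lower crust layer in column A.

Take the compensation level at the base of the deeper column (depth z_c below the surface of column A) and equate Σ ρ_i t_i down to z_c; mantle fills any gap and the z_c terms cancel.
Column A: 0.9064×920 + 16.28×2670 + x×2870 + (z_c − 17.1864 − x)×3380
Column B: 1.404×0 + 14×2680 + 13.45×2860 + (z_c − 1.404 − 27.45)×3380
The z_c×3380 term appears on both sides and cancels. Collect the known terms of each column as K = Σ(ρt)_known − 3380 × (depth of known layers): K_A = 44301.488 − 3380×17.1864 = −13788.544; K_B = 75987 − 3380×(1.404 + 27.45) = −21539.52.
Balance: K_A − x×(3380 − 2870) = K_B, so x = (K_A − K_B)/(3380 − 2870) = 7750.98/510 = 15.2 km.

15.2 km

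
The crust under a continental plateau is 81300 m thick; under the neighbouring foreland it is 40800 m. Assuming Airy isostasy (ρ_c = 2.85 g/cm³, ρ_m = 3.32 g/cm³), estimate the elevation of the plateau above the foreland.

Excess crust Δ = 81300 m − 40800 m = 40500 m, split between elevation h and root r with h + r = Δ.
Airy balance ρ_c h = (ρ_m − ρ_c) r gives r = h ρ_c/(ρ_m − ρ_c), so h (1 + ρ_c/(ρ_m − ρ_c)) = Δ, i.e. h = Δ (ρ_m − ρ_c)/ρ_m.
h = 40500 m × 0.47/3.32 = 5730 m.

5730 m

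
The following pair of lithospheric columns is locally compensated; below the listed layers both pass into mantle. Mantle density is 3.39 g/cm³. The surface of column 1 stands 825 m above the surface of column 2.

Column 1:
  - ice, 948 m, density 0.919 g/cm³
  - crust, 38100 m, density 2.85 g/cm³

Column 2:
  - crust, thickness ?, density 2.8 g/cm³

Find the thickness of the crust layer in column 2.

Take the compensation level at the base of the deeper column (depth z_c below the surface of column 1) and equate Σ ρ_i t_i down to z_c; mantle fills any gap and the z_c terms cancel.
Column 1: 948×0.919 + 38100×2.85 + (z_c − 39048)×3.39
Column 2: 825×0 + x×2.8 + (z_c − 825 − 0 − x)×3.39
The z_c×3.39 term appears on both sides and cancels. Collect the known terms of each column as K = Σ(ρt)_known − 3.39 × (depth of known layers): K_1 = 109456.212 − 3.39×39048 = −22916.508; K_2 = 0 − 3.39×(825 + 0) = −2796.75.
Balance: K_1 = K_2 − x×(3.39 − 2.8), so x = (K_2 − K_1)/(3.39 − 2.8) = 20119.8/0.59 = 34100 m.

34100 m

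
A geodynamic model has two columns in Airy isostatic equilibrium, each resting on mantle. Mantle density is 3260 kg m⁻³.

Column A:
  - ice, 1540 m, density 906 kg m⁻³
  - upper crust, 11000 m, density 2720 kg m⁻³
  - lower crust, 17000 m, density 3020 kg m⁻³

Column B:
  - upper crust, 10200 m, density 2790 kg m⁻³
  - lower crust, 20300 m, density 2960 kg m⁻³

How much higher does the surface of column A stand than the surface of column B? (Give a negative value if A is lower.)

847 m

For any compensation level in the mantle, the mantle terms cancel and isostasy reduces to e = (Σt_A − Σt_B) − (Σ(ρt)_A − Σ(ρt)_B) / ρ_m.
Σt_A = 29540 m; Σt_B = 30500 m; Σ(ρt)_A = 82655240; Σ(ρt)_B = 88546000 (in m·kg m⁻³).
e = (29540 − 30500) − (82655240 − 88546000) / 3260 = 847 m.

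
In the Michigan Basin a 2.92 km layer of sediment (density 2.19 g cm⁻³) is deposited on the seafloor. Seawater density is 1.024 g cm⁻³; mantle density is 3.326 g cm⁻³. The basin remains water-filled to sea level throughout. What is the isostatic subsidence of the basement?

1.48 km

Submarine loading: the sediment displaces seawater, and the subsidence is in turn flooded, so s (ρ_m − ρ_w) = t (ρ_sed − ρ_w).
s = 2.92 km × (2.19 − 1.024) / (3.326 − 1.024) = 1.48 km.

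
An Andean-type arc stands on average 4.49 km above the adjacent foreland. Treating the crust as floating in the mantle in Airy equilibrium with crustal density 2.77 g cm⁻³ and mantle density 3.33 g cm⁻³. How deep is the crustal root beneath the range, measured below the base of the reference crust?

22.2 km

By Archimedes' principle applied to the lithosphere: the weight of the topography is balanced by the buoyancy of the root, ρ_c h = (ρ_m − ρ_c) r.
r = h · ρ_c / (ρ_m − ρ_c) = 4.49 km × 2.77 / (3.33 − 2.77) = 22.2 km.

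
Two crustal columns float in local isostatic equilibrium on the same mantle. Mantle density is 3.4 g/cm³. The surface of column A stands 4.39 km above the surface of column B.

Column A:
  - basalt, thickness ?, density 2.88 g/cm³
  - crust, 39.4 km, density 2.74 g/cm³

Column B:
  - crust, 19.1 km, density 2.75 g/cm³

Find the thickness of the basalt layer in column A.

Take the compensation level at the base of the deeper column (depth z_c below the surface of column A) and equate Σ ρ_i t_i down to z_c; mantle fills any gap and the z_c terms cancel.
Column A: x×2.88 + 39.4×2.74 + (z_c − 39.4 − x)×3.4
Column B: 4.39×0 + 19.1×2.75 + (z_c − 4.39 − 19.1)×3.4
The z_c×3.4 term appears on both sides and cancels. Collect the known terms of each column as K = Σ(ρt)_known − 3.4 × (depth of known layers): K_A = 107.956 − 3.4×39.4 = −26.004; K_B = 52.525 − 3.4×(4.39 + 19.1) = −27.341.
Balance: K_A − x×(3.4 − 2.88) = K_B, so x = (K_A − K_B)/(3.4 − 2.88) = 1.337/0.52 = 2.57 km.

2.57 km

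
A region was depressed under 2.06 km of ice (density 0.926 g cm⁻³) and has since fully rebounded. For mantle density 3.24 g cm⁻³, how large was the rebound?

Removing the load lets mantle flow back in; uplift u satisfies ρ_ice t = ρ_m u.
u = t ρ_ice/ρ_m = 2.06 km × 0.926/3.24 = 0.589 km.

0.589 km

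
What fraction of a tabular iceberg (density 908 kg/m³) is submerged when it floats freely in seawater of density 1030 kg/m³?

Submerged fraction = ρ_obj/ρ_fluid = 908/1030 = 0.882.

0.882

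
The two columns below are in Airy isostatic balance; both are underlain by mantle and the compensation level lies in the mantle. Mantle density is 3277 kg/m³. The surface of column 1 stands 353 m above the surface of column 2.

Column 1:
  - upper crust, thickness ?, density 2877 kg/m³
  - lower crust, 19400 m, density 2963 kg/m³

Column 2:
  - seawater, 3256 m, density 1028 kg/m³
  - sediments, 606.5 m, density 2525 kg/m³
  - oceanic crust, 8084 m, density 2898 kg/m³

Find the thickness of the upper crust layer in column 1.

Take the compensation level at the base of the deeper column (depth z_c below the surface of column 1) and equate Σ ρ_i t_i down to z_c; mantle fills any gap and the z_c terms cancel.
Column 1: x×2877 + 19400×2963 + (z_c − 19400 − x)×3277
Column 2: 353×0 + 3256×1028 + 606.5×2525 + 8084×2898 + (z_c − 353 − 11946.5)×3277
The z_c×3277 term appears on both sides and cancels. Collect the known terms of each column as K = Σ(ρt)_known − 3277 × (depth of known layers): K_1 = 57482200 − 3277×19400 = −6091600; K_2 = 28306012.5 − 3277×(353 + 11946.5) = −11999449.
Balance: K_1 − x×(3277 − 2877) = K_2, so x = (K_1 − K_2)/(3277 − 2877) = 5907850/400 = 14800 m.

14800 m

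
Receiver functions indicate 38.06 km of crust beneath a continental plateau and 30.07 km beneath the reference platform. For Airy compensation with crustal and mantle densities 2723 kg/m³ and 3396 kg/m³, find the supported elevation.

Excess crust Δ = 38.06 km − 30.07 km = 7.99 km, split between elevation h and root r with h + r = Δ.
Airy balance ρ_c h = (ρ_m − ρ_c) r gives r = h ρ_c/(ρ_m − ρ_c), so h (1 + ρ_c/(ρ_m − ρ_c)) = Δ, i.e. h = Δ (ρ_m − ρ_c)/ρ_m.
h = 7.99 km × 673/3396 = 1.58 km.

1.58 km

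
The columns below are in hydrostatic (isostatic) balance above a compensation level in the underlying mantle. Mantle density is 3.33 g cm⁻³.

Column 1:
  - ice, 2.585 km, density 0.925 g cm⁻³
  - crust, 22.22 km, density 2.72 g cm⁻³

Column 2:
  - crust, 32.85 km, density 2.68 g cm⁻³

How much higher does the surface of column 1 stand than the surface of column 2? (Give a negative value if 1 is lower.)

−0.475 km

For any compensation level in the mantle, the mantle terms cancel and isostasy reduces to e = (Σt_1 − Σt_2) − (Σ(ρt)_1 − Σ(ρt)_2) / ρ_m.
Σt_1 = 24.805 km; Σt_2 = 32.85 km; Σ(ρt)_1 = 62.829525; Σ(ρt)_2 = 88.038 (in km·g cm⁻³).
e = (24.805 − 32.85) − (62.829525 − 88.038) / 3.33 = −0.475 km.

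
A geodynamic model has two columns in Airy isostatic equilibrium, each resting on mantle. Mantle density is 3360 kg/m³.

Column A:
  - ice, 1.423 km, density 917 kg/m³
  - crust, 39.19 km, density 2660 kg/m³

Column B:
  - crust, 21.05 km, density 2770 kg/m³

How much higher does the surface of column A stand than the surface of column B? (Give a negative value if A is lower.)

5.5 km

For any compensation level in the mantle, the mantle terms cancel and isostasy reduces to e = (Σt_A − Σt_B) − (Σ(ρt)_A − Σ(ρt)_B) / ρ_m.
Σt_A = 40.613 km; Σt_B = 21.05 km; Σ(ρt)_A = 105550.291; Σ(ρt)_B = 58308.5 (in km·kg/m³).
e = (40.613 − 21.05) − (105550.291 − 58308.5) / 3360 = 5.5 km.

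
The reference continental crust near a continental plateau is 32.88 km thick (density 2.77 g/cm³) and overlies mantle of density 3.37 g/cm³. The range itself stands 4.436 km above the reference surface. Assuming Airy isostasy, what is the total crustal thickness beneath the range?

57.8 km

Root depth r = h ρ_c / (ρ_m − ρ_c) = 4.436 km × 2.77 / 0.6 = 20.48 km.
Total thickness = T + h + r = 32.88 km + 4.436 km + 20.48 km = 57.8 km.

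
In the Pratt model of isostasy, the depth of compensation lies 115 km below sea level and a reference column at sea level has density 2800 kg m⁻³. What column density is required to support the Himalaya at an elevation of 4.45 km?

Pratt balance: ρ_ref D = ρ (D + h).
ρ = ρ_ref D/(D + h) = 2800 × 115 km/(115 km + 4.45 km) = 2700 kg m⁻³.

2700 kg m⁻³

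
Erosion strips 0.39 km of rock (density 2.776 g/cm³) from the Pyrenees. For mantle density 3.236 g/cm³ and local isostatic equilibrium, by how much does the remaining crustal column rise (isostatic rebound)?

Unloading: uplift u = e ρ_c/ρ_m = 0.39 km × 2.776/3.236 = 0.335 km.

0.335 km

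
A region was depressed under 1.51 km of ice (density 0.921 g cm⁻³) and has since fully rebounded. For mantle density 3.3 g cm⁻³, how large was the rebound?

Removing the load lets mantle flow back in; uplift u satisfies ρ_ice t = ρ_m u.
u = t ρ_ice/ρ_m = 1.51 km × 0.921/3.3 = 0.421 km.

0.421 km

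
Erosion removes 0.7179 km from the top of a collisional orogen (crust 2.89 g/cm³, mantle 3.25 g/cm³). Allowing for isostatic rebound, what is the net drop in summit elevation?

Rebound u = e ρ_c/ρ_m = 0.7179 km × 2.89/3.25 = 0.6384 km.
Net surface drop = e − u = 0.7179 km − 0.6384 km = e (ρ_m − ρ_c)/ρ_m = 0.0795 km.

0.0795 km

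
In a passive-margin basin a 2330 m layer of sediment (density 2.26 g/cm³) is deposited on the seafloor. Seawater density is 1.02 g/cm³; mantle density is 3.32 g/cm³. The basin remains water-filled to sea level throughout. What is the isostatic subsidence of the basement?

1260 m

Submarine loading: the sediment displaces seawater, and the subsidence is in turn flooded, so s (ρ_m − ρ_w) = t (ρ_sed − ρ_w).
s = 2330 m × (2.26 − 1.02) / (3.32 − 1.02) = 1260 m.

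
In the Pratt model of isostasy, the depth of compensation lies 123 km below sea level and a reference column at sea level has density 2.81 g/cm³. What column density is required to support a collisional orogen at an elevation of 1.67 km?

2.77 g/cm³

Pratt balance: ρ_ref D = ρ (D + h).
ρ = ρ_ref D/(D + h) = 2.81 × 123 km/(123 km + 1.67 km) = 2.77 g/cm³.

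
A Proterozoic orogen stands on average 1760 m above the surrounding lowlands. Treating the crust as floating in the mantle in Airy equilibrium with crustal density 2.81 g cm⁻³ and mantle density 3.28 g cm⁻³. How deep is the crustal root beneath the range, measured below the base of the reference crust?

By Archimedes' principle applied to the lithosphere: the weight of the topography is balanced by the buoyancy of the root, ρ_c h = (ρ_m − ρ_c) r.
r = h · ρ_c / (ρ_m − ρ_c) = 1760 m × 2.81 / (3.28 − 2.81) = 10500 m.

10500 m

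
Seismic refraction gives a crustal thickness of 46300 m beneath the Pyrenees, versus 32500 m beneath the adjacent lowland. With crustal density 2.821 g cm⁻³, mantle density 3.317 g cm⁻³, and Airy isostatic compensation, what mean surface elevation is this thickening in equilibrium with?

2060 m

Excess crust Δ = 46300 m − 32500 m = 13800 m, split between elevation h and root r with h + r = Δ.
Airy balance ρ_c h = (ρ_m − ρ_c) r gives r = h ρ_c/(ρ_m − ρ_c), so h (1 + ρ_c/(ρ_m − ρ_c)) = Δ, i.e. h = Δ (ρ_m − ρ_c)/ρ_m.
h = 13800 m × 0.496/3.317 = 2060 m.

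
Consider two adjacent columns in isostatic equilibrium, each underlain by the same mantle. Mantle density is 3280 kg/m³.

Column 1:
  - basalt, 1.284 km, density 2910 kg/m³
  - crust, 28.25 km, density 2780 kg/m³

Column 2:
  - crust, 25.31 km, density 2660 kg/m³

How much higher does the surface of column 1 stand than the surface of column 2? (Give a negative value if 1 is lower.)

−0.333 km

For any compensation level in the mantle, the mantle terms cancel and isostasy reduces to e = (Σt_1 − Σt_2) − (Σ(ρt)_1 − Σ(ρt)_2) / ρ_m.
Σt_1 = 29.534 km; Σt_2 = 25.31 km; Σ(ρt)_1 = 82271.44; Σ(ρt)_2 = 67324.6 (in km·kg/m³).
e = (29.534 − 25.31) − (82271.44 − 67324.6) / 3280 = −0.333 km.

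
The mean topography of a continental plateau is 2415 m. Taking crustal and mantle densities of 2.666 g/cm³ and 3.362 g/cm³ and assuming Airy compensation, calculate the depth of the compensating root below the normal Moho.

9250 m

Balancing pressure at the compensation depth: the weight of the topography is balanced by the buoyancy of the root, ρ_c h = (ρ_m − ρ_c) r.
r = h · ρ_c / (ρ_m − ρ_c) = 2415 m × 2.666 / (3.362 − 2.666) = 9250 m.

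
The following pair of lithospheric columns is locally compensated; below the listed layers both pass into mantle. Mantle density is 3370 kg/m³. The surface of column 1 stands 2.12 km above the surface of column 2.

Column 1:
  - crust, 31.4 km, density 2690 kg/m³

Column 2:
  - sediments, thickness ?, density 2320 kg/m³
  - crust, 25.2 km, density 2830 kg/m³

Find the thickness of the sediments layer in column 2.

0.571 km

Take the compensation level at the base of the deeper column (depth z_c below the surface of column 1) and equate Σ ρ_i t_i down to z_c; mantle fills any gap and the z_c terms cancel.
Column 1: 31.4×2690 + (z_c − 31.4)×3370
Column 2: 2.12×0 + x×2320 + 25.2×2830 + (z_c − 2.12 − 25.2 − x)×3370
The z_c×3370 term appears on both sides and cancels. Collect the known terms of each column as K = Σ(ρt)_known − 3370 × (depth of known layers): K_1 = 84466 − 3370×31.4 = −21352; K_2 = 71316 − 3370×(2.12 + 25.2) = −20752.4.
Balance: K_1 = K_2 − x×(3370 − 2320), so x = (K_2 − K_1)/(3370 − 2320) = 599.6/1050 = 0.571 km.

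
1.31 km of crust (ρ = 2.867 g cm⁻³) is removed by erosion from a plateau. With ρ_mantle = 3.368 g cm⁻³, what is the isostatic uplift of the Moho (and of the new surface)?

Unloading: uplift u = e ρ_c/ρ_m = 1.31 km × 2.867/3.368 = 1.12 km.

1.12 km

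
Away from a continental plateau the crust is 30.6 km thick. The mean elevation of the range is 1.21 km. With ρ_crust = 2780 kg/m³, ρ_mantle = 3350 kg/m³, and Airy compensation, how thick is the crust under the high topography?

Root depth r = h ρ_c / (ρ_m − ρ_c) = 1.21 km × 2780 / 570 = 5.901 km.
Total thickness = T + h + r = 30.6 km + 1.21 km + 5.901 km = 37.7 km.

37.7 km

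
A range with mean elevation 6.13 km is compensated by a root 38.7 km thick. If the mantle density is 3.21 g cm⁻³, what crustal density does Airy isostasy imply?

2.77 g cm⁻³

ρ_c h = (ρ_m − ρ_c) r → ρ_c (h + r) = ρ_m r → ρ_c = ρ_m r / (h + r).
ρ_c = 3.21 × 38.7 km / (6.13 km + 38.7 km) = 2.77 g cm⁻³.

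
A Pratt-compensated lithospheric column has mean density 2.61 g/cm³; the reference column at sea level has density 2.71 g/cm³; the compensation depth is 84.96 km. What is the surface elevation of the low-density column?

3.26 km

ρ_ref D = ρ (D + h) → h = D (ρ_ref − ρ)/ρ.
h = 84.96 km × (2.71 − 2.61)/2.61 = 3.26 km.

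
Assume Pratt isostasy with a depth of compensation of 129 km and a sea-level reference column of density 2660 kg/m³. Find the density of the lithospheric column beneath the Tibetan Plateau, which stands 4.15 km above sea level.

2580 kg/m³

Pratt balance: ρ_ref D = ρ (D + h).
ρ = ρ_ref D/(D + h) = 2660 × 129 km/(129 km + 4.15 km) = 2580 kg/m³.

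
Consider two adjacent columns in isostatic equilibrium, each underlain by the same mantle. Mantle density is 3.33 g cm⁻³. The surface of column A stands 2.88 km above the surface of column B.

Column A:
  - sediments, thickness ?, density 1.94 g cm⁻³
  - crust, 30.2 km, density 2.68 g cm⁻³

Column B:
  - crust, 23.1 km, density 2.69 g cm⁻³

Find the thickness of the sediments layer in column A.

3.41 km

Take the compensation level at the base of the deeper column (depth z_c below the surface of column A) and equate Σ ρ_i t_i down to z_c; mantle fills any gap and the z_c terms cancel.
Column A: x×1.94 + 30.2×2.68 + (z_c − 30.2 − x)×3.33
Column B: 2.88×0 + 23.1×2.69 + (z_c − 2.88 − 23.1)×3.33
The z_c×3.33 term appears on both sides and cancels. Collect the known terms of each column as K = Σ(ρt)_known − 3.33 × (depth of known layers): K_A = 80.936 − 3.33×30.2 = −19.63; K_B = 62.139 − 3.33×(2.88 + 23.1) = −24.3744.
Balance: K_A − x×(3.33 − 1.94) = K_B, so x = (K_A − K_B)/(3.33 − 1.94) = 4.7444/1.39 = 3.41 km.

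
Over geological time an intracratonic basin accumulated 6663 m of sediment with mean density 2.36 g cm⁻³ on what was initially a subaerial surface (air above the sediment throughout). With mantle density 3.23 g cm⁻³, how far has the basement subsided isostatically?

Subaerial load: s = t ρ_sed / ρ_m = 6663 m × 2.36/3.23 = 4870 m.

4870 m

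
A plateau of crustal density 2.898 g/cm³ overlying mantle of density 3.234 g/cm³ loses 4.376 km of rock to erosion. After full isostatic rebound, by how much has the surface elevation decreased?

Rebound u = e ρ_c/ρ_m = 4.376 km × 2.898/3.234 = 3.921 km.
Net surface drop = e − u = 4.376 km − 3.921 km = e (ρ_m − ρ_c)/ρ_m = 0.455 km.

0.455 km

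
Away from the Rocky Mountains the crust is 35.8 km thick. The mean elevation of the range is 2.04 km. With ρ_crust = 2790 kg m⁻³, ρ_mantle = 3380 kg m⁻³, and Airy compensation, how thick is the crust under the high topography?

Root depth r = h ρ_c / (ρ_m − ρ_c) = 2.04 km × 2790 / 590 = 9.647 km.
Total thickness = T + h + r = 35.8 km + 2.04 km + 9.647 km = 47.5 km.

47.5 km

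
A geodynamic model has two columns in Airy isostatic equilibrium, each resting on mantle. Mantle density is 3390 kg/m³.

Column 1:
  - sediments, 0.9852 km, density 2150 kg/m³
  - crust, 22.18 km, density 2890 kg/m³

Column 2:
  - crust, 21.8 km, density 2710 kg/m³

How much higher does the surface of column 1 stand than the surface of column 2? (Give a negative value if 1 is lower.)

For any compensation level in the mantle, the mantle terms cancel and isostasy reduces to e = (Σt_1 − Σt_2) − (Σ(ρt)_1 − Σ(ρt)_2) / ρ_m.
Σt_1 = 23.1652 km; Σt_2 = 21.8 km; Σ(ρt)_1 = 66218.38; Σ(ρt)_2 = 59078 (in km·kg/m³).
e = (23.1652 − 21.8) − (66218.38 − 59078) / 3390 = −0.741 km.

−0.741 km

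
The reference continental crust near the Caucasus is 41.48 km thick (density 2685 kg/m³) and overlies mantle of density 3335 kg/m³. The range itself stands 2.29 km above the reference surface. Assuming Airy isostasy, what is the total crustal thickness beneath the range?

Root depth r = h ρ_c / (ρ_m − ρ_c) = 2.29 km × 2685 / 650 = 9.459 km.
Total thickness = T + h + r = 41.48 km + 2.29 km + 9.459 km = 53.2 km.

53.2 km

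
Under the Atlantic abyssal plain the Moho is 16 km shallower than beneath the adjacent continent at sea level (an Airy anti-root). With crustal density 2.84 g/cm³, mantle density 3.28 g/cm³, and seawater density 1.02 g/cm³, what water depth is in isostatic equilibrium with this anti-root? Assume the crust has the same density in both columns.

Replacing a thickness d of crust by seawater at the top must be balanced by replacing crust with mantle at the base: d (ρ_c − ρ_w) = a (ρ_m − ρ_c).
d = a (ρ_m − ρ_c)/(ρ_c − ρ_w) = 16 km × 0.44/1.82 = 3.87 km.

3.87 km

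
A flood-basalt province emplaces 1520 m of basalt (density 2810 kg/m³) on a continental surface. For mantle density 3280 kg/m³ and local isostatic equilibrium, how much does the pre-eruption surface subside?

Subaerial loading: s = t ρ_load / ρ_m.
s = 1520 m × 2810/3280 = 1300 m.

1300 m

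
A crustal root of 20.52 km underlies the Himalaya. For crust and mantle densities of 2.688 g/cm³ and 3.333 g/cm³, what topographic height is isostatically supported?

4.92 km

Equating mass per unit area of the two columns: ρ_c h = (ρ_m − ρ_c) r.
h = r (ρ_m − ρ_c) / ρ_c = 20.52 km × (3.333 − 2.688) / 2.688 = 4.92 km.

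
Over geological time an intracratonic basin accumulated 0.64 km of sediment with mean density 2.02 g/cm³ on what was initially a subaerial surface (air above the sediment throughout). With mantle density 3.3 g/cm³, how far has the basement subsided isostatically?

Subaerial load: s = t ρ_sed / ρ_m = 0.64 km × 2.02/3.3 = 0.392 km.

0.392 km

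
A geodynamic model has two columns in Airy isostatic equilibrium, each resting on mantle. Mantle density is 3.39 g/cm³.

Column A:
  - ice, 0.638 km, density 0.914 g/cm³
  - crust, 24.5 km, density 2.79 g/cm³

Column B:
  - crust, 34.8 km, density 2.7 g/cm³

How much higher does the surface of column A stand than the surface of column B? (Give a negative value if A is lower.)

For any compensation level in the mantle, the mantle terms cancel and isostasy reduces to e = (Σt_A − Σt_B) − (Σ(ρt)_A − Σ(ρt)_B) / ρ_m.
Σt_A = 25.138 km; Σt_B = 34.8 km; Σ(ρt)_A = 68.938132; Σ(ρt)_B = 93.96 (in km·g/cm³).
e = (25.138 − 34.8) − (68.938132 − 93.96) / 3.39 = −2.28 km.

−2.28 km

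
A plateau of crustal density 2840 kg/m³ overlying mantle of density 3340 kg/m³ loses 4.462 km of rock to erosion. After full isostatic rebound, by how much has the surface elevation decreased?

Rebound u = e ρ_c/ρ_m = 4.462 km × 2840/3340 = 3.794 km.
Net surface drop = e − u = 4.462 km − 3.794 km = e (ρ_m − ρ_c)/ρ_m = 0.668 km.

0.668 km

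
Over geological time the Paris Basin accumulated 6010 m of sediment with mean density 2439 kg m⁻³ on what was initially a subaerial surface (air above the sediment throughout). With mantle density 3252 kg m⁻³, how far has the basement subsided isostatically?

4510 m

Subaerial load: s = t ρ_sed / ρ_m = 6010 m × 2439/3252 = 4510 m.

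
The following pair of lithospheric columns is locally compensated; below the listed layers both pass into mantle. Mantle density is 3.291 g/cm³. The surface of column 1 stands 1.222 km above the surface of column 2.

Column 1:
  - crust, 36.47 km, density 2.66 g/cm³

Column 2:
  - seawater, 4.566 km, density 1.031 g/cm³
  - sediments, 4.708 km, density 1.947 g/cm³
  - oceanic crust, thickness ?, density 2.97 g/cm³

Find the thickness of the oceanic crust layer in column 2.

7.3 km

Take the compensation level at the base of the deeper column (depth z_c below the surface of column 1) and equate Σ ρ_i t_i down to z_c; mantle fills any gap and the z_c terms cancel.
Column 1: 36.47×2.66 + (z_c − 36.47)×3.291
Column 2: 1.222×0 + 4.566×1.031 + 4.708×1.947 + x×2.97 + (z_c − 1.222 − 9.274 − x)×3.291
The z_c×3.291 term appears on both sides and cancels. Collect the known terms of each column as K = Σ(ρt)_known − 3.291 × (depth of known layers): K_1 = 97.0102 − 3.291×36.47 = −23.01257; K_2 = 13.874022 − 3.291×(1.222 + 9.274) = −20.668314.
Balance: K_1 = K_2 − x×(3.291 − 2.97), so x = (K_2 − K_1)/(3.291 − 2.97) = 2.34426/0.321 = 7.3 km.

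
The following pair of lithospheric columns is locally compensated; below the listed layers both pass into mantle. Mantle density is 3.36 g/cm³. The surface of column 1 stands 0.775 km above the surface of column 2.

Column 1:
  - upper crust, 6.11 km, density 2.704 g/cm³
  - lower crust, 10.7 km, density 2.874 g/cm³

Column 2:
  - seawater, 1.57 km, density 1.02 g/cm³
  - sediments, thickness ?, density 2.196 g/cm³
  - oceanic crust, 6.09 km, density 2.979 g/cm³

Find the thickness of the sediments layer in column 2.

Take the compensation level at the base of the deeper column (depth z_c below the surface of column 1) and equate Σ ρ_i t_i down to z_c; mantle fills any gap and the z_c terms cancel.
Column 1: 6.11×2.704 + 10.7×2.874 + (z_c − 16.81)×3.36
Column 2: 0.775×0 + 1.57×1.02 + x×2.196 + 6.09×2.979 + (z_c − 0.775 − 7.66 − x)×3.36
The z_c×3.36 term appears on both sides and cancels. Collect the known terms of each column as K = Σ(ρt)_known − 3.36 × (depth of known layers): K_1 = 47.27324 − 3.36×16.81 = −9.20836; K_2 = 19.74351 − 3.36×(0.775 + 7.66) = −8.59809.
Balance: K_1 = K_2 − x×(3.36 − 2.196), so x = (K_2 − K_1)/(3.36 − 2.196) = 0.61027/1.164 = 0.524 km.

0.524 km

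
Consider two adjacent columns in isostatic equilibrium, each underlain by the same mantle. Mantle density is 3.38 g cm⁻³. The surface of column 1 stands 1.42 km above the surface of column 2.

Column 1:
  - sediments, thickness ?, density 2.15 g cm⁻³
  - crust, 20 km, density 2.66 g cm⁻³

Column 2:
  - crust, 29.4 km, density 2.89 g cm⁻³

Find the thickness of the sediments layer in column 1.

Take the compensation level at the base of the deeper column (depth z_c below the surface of column 1) and equate Σ ρ_i t_i down to z_c; mantle fills any gap and the z_c terms cancel.
Column 1: x×2.15 + 20×2.66 + (z_c − 20 − x)×3.38
Column 2: 1.42×0 + 29.4×2.89 + (z_c − 1.42 − 29.4)×3.38
The z_c×3.38 term appears on both sides and cancels. Collect the known terms of each column as K = Σ(ρt)_known − 3.38 × (depth of known layers): K_1 = 53.2 − 3.38×20 = −14.4; K_2 = 84.966 − 3.38×(1.42 + 29.4) = −19.2056.
Balance: K_1 − x×(3.38 − 2.15) = K_2, so x = (K_1 − K_2)/(3.38 − 2.15) = 4.8056/1.23 = 3.91 km.

3.91 km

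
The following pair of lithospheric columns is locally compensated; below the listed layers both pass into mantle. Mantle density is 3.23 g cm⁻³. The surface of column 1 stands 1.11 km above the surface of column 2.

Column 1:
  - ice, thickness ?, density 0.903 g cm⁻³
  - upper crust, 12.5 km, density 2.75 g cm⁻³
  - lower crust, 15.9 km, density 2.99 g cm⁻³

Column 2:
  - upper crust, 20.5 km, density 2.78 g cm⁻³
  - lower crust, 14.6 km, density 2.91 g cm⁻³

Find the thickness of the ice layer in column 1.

3.29 km

Take the compensation level at the base of the deeper column (depth z_c below the surface of column 1) and equate Σ ρ_i t_i down to z_c; mantle fills any gap and the z_c terms cancel.
Column 1: x×0.903 + 12.5×2.75 + 15.9×2.99 + (z_c − 28.4 − x)×3.23
Column 2: 1.11×0 + 20.5×2.78 + 14.6×2.91 + (z_c − 1.11 − 35.1)×3.23
The z_c×3.23 term appears on both sides and cancels. Collect the known terms of each column as K = Σ(ρt)_known − 3.23 × (depth of known layers): K_1 = 81.916 − 3.23×28.4 = −9.816; K_2 = 99.476 − 3.23×(1.11 + 35.1) = −17.4823.
Balance: K_1 − x×(3.23 − 0.903) = K_2, so x = (K_1 − K_2)/(3.23 − 0.903) = 7.6663/2.327 = 3.29 km.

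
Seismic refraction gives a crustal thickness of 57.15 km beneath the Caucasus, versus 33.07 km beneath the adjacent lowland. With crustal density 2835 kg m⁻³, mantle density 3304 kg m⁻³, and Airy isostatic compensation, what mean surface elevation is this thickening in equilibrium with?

3.42 km

Excess crust Δ = 57.15 km − 33.07 km = 24.08 km, split between elevation h and root r with h + r = Δ.
Airy balance ρ_c h = (ρ_m − ρ_c) r gives r = h ρ_c/(ρ_m − ρ_c), so h (1 + ρ_c/(ρ_m − ρ_c)) = Δ, i.e. h = Δ (ρ_m − ρ_c)/ρ_m.
h = 24.08 km × 469/3304 = 3.42 km.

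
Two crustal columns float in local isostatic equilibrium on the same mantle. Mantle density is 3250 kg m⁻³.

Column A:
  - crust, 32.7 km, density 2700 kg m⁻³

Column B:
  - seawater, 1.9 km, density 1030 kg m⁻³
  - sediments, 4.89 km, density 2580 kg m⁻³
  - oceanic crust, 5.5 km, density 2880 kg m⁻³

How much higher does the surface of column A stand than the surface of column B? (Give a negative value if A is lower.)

2.6 km

For any compensation level in the mantle, the mantle terms cancel and isostasy reduces to e = (Σt_A − Σt_B) − (Σ(ρt)_A − Σ(ρt)_B) / ρ_m.
Σt_A = 32.7 km; Σt_B = 12.29 km; Σ(ρt)_A = 88290; Σ(ρt)_B = 30413.2 (in km·kg m⁻³).
e = (32.7 − 12.29) − (88290 − 30413.2) / 3250 = 2.6 km.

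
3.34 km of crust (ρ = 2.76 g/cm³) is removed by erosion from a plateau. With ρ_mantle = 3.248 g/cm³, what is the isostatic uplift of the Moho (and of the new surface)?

Unloading: uplift u = e ρ_c/ρ_m = 3.34 km × 2.76/3.248 = 2.84 km.

2.84 km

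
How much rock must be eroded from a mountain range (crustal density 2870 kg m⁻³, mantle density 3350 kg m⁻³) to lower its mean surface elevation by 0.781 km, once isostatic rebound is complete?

Net drop Δ = e − u = e − e ρ_c/ρ_m = e (ρ_m − ρ_c)/ρ_m.
e = Δ ρ_m/(ρ_m − ρ_c) = 0.781 km × 3350/480 = 5.45 km.

5.45 km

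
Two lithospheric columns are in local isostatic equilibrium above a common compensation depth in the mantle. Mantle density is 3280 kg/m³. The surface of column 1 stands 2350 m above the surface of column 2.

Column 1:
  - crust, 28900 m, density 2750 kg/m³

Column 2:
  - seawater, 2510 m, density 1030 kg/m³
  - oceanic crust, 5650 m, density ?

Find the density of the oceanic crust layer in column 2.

2930 kg/m³

Take the compensation level at the base of the deeper column (depth z_c below the surface of column 1) and equate Σ ρ_i t_i down to z_c; mantle fills any gap and the z_c terms cancel.
Column 1: 28900×2750 + (z_c − 28900)×3280
Column 2: 2350×0 + 2510×1030 + 5650×ρ + (z_c − 2350 − 8160)×3280
The z_c×3280 term appears on both sides and cancels. Collect the known terms of each column as K = Σ(ρt)_known − 3280 × (depth of known layers): K_1 = 79475000 − 3280×28900 = −15317000; K_2 = 2585300 − 3280×(2350 + 8160) = −31887500.
Balance: K_1 = K_2 + 5650×ρ, so ρ = (K_1 − K_2)/5650 = 16570500/5650 = 2930 kg/m³.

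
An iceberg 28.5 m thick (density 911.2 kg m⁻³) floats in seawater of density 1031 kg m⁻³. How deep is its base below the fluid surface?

25.2 m

Draft d = t ρ_obj/ρ_fluid = 28.5 m × 911.2/1031 = 25.2 m.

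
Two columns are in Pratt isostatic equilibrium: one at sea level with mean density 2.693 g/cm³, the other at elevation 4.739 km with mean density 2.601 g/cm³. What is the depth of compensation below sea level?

134 km

ρ_ref D = ρ (D + h) → D (ρ_ref − ρ) = ρ h.
D = ρ h/(ρ_ref − ρ) = 2.601 × 4.739 km/(2.693 − 2.601) = 134 km.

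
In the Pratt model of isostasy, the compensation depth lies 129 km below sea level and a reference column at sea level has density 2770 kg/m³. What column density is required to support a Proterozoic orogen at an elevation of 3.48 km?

Pratt balance: ρ_ref D = ρ (D + h).
ρ = ρ_ref D/(D + h) = 2770 × 129 km/(129 km + 3.48 km) = 2700 kg/m³.

2700 kg/m³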